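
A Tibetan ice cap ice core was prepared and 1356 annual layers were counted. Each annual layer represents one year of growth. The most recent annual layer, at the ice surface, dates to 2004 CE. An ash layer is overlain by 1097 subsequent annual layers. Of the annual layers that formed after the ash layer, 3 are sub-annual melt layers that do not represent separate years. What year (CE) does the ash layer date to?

910 CE

1097 annual layers post-date the ash layer.
Removing the 3 false annual layers leaves 1097 − 3 = 1094 true annual layers beyond the ash layer.
The annual layer at the ice surface is 2004 CE, so the ash layer dates to 2004 − 1094 = 910 CE.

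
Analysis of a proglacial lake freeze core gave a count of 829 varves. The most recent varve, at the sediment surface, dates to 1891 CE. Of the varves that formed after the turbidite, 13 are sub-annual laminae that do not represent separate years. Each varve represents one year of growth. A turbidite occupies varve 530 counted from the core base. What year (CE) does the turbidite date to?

1605 CE

829 − 530 = 299 varves lie beyond the turbidite toward the sediment surface.
Removing the 13 false varves leaves 299 − 13 = 286 true varves beyond the turbidite.
The varve at the sediment surface is 1891 CE, so the turbidite dates to 1891 − 286 = 1605 CE.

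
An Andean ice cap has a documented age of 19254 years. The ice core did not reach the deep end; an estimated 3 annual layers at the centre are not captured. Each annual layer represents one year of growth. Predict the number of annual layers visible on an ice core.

One annual layer per year gives 19254 annual layers over 19254 years.
19254 − 3 missed = 19251 annual layers expected in the prepared section.

19251 annual layers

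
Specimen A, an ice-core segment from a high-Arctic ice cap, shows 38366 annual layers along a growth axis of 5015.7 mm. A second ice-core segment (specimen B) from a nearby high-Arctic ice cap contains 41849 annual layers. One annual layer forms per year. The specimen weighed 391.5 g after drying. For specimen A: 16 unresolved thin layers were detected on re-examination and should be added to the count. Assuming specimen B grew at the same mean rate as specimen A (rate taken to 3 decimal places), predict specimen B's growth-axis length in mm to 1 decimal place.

5482.2 mm

Specimen A: correcting the raw count gives 38366 + 16 = 38382 true annual layers.
A: 5015.7 mm over 38382 years gives 5015.7 / 38382 ≈ 0.131 mm/year.
For B, 0.131 mm/year × 41849 years = 5482.2 mm.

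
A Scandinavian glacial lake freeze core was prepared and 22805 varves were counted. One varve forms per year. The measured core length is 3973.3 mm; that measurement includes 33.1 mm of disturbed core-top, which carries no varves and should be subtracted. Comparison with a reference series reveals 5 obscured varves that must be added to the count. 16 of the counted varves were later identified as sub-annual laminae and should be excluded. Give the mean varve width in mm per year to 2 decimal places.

True varve count = 22805 − 16 + 5 = 22794.
Net length = 3973.3 − 33.1 = 3940.2 mm.
Extension rate ≈ 3940.2 / 22794 = 0.17 mm per year.

0.17 mm per year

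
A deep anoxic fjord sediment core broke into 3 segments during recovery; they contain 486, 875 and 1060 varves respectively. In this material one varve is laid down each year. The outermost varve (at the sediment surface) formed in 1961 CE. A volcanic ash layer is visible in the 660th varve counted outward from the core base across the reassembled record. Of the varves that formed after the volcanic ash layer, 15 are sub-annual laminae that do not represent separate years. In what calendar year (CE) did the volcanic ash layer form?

215 CE

Total varves = 486 + 875 + 1060 = 2421.
Between varve 660 and the sediment surface there are 2421 − 660 = 1761 varves.
1761 − 15 false = 1746 true varves after the volcanic ash layer.
The varve at the sediment surface is 1961 CE, so the volcanic ash layer dates to 1961 − 1746 = 215 CE.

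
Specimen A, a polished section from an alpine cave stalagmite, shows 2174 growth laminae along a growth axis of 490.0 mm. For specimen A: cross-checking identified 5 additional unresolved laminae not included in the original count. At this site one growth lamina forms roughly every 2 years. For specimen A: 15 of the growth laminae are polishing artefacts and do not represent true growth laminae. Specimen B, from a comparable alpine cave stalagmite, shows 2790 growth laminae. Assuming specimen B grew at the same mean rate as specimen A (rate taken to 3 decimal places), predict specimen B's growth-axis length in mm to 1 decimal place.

Specimen A: true growth lamina count = 2174 − 15 + 5 = 2164.
Specimen A: 2164 growth laminae at 2 years each span 2164 × 2 = 4328 years.
A: Extension rate ≈ 490.0 / 4328 = 0.113 mm/year.
Specimen B: at 2 years per growth lamina, 2790 × 2 = 5580 years. For B, 0.113 mm/year × 5580 years = 630.5 mm.

630.5 mm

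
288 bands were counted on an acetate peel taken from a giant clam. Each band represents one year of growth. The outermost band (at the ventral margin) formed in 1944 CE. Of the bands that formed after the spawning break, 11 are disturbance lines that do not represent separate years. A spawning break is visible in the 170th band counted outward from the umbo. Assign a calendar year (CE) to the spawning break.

1837 CE

288 − 170 = 118 bands lie beyond the spawning break toward the ventral margin.
Excluding 11 false bands: 118 − 11 = 107.
The band at the ventral margin is 1944 CE, so the spawning break dates to 1944 − 107 = 1837 CE.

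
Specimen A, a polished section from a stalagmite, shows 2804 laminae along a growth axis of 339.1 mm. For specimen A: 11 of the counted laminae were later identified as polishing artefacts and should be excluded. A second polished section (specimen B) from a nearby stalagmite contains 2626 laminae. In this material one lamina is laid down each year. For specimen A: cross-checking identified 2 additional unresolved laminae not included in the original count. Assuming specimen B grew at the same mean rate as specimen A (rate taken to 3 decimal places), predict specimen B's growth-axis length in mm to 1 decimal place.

Specimen A: adjusted count: 2804 − 11 + 2 = 2795 laminae.
A: 339.1 mm over 2795 years gives 339.1 / 2795 ≈ 0.121 mm/yr.
For B, 0.121 mm/year × 2626 years = 317.7 mm.

317.7 mm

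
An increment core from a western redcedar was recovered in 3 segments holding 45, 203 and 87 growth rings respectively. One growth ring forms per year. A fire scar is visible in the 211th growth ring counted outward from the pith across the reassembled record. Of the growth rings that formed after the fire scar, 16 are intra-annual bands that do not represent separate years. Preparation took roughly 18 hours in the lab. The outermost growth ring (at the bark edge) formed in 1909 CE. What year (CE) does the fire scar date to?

Total growth rings = 45 + 203 + 87 = 335.
335 − 211 = 124 growth rings lie beyond the fire scar toward the bark edge.
124 − 16 false = 108 true growth rings after the fire scar.
1909 − 108 = 1801 CE.

1801 CE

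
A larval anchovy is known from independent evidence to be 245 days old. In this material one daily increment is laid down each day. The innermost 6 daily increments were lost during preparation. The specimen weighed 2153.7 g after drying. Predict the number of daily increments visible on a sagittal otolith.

239 daily increments

One daily increment per day gives 245 daily increments over 245 days.
Less the 6 uncaptured daily increments: 245 − 6 = 239.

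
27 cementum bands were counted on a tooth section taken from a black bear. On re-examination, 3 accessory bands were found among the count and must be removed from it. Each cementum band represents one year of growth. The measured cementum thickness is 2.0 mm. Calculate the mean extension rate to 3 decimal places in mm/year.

0.083 mm/year

Correcting the raw count gives 27 − 3 = 24 true cementum bands.
Extension rate ≈ 2.0 / 24 = 0.083 mm/year.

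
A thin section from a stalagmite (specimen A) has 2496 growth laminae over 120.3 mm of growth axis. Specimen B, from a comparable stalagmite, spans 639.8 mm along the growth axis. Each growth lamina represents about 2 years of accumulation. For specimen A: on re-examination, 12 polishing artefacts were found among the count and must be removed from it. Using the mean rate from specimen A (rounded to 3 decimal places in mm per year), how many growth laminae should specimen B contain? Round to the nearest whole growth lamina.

Specimen A: true growth lamina count = 2496 − 12 = 2484.
Specimen A: multiplying by 2 years per growth lamina: 2484 × 2 = 4968 years.
A: Mean rate = 120.3 mm / 4968 years ≈ 0.024 mm/yr.
B spans 639.8 / 0.024 = 26658.33 years; at 2 years per growth lamina that is 26658.33 / 2 ≈ 13329 growth laminae.

13329 growth laminae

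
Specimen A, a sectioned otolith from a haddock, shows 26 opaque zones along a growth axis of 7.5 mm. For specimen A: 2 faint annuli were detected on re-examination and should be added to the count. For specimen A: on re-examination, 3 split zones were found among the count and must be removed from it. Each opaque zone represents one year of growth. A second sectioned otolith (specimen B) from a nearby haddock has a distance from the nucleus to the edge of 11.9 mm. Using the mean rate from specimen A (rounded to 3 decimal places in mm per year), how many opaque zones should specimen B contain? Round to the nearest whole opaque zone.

Specimen A: adjusted count: 26 − 3 + 2 = 25 opaque zones.
A: Mean rate = 7.5 mm / 25 years ≈ 0.300 mm per year.
B spans 11.9 / 0.300 = 39.67 years ≈ 40 opaque zones.

40 opaque zones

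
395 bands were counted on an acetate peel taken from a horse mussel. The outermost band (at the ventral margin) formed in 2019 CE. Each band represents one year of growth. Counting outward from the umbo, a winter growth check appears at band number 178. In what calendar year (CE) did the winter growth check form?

Between band 178 and the ventral margin there are 395 − 178 = 217 bands.
Counting back 217 years from 2019 CE places the winter growth check in 2019 − 217 = 1802 CE.

1802 CE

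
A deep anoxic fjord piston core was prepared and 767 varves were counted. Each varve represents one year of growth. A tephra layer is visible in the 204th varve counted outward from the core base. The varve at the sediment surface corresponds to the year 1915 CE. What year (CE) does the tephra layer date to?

1352 CE

The tephra layer sits at varve 204 from the core base, so 767 − 204 = 563 varves formed after it.
1915 − 563 = 1352 CE.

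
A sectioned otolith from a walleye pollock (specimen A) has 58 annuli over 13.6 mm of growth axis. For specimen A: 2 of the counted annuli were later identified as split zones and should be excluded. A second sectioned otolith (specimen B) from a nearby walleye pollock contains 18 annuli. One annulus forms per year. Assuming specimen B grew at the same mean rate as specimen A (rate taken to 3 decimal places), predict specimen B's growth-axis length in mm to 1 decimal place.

Specimen A: true annulus count = 58 − 2 = 56.
A: Mean rate = 13.6 mm / 56 years ≈ 0.243 mm/year.
For B, 0.243 mm/year × 18 years = 4.4 mm.

4.4 mm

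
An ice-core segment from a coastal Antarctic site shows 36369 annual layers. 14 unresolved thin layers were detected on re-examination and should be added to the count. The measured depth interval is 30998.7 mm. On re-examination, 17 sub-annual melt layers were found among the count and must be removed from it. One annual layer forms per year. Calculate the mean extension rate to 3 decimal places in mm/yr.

0.852 mm/yr

After corrections the count is 36369 − 17 + 14 = 36366 annual layers.
Mean rate = 30998.7 mm / 36366 years ≈ 0.852 mm/yr.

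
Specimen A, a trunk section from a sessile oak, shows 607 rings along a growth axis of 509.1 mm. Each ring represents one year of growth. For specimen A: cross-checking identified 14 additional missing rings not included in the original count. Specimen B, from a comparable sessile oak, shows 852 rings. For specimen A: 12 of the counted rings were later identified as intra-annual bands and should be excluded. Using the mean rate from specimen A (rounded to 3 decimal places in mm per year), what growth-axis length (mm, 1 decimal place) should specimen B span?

Specimen A: correcting the raw count gives 607 − 12 + 14 = 609 true rings.
A: Extension rate ≈ 509.1 / 609 = 0.836 mm/year.
B's length ≈ 0.836 × 852 = 712.3 mm.

712.3 mm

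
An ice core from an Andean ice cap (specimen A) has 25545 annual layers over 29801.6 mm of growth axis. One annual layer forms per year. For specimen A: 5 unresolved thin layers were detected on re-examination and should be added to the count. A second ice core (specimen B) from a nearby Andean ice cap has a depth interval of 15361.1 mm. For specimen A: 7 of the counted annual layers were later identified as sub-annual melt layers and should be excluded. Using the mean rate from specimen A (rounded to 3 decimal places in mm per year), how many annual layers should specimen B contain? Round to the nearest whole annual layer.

Specimen A: correcting the raw count gives 25545 − 7 + 5 = 25543 true annual layers.
A: Mean rate = 29801.6 mm / 25543 years ≈ 1.167 mm/year.
B spans 15361.1 / 1.167 = 13162.90 years ≈ 13163 annual layers.

13163 annual layers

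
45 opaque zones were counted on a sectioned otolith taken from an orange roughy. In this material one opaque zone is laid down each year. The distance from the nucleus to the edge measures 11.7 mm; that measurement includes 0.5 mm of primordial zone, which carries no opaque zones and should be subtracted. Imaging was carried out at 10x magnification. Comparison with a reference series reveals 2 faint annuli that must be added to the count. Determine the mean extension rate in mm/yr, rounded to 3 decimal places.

0.238 mm/yr

Adjusted count: 45 + 2 = 47 opaque zones.
The growth record spans 11.7 − 0.5 = 11.2 mm.
Extension rate ≈ 11.2 / 47 = 0.238 mm/yr.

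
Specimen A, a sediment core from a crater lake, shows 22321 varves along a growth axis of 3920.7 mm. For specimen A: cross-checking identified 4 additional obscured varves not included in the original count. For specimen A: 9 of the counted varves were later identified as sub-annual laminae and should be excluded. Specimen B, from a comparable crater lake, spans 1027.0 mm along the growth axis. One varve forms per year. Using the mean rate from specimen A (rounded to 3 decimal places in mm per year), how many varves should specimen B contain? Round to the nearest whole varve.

5835 varves

Specimen A: after corrections the count is 22321 − 9 + 4 = 22316 varves.
A: 3920.7 mm over 22316 years gives 3920.7 / 22316 ≈ 0.176 mm/year.
B spans 1027.0 / 0.176 = 5835.23 years ≈ 5835 varves.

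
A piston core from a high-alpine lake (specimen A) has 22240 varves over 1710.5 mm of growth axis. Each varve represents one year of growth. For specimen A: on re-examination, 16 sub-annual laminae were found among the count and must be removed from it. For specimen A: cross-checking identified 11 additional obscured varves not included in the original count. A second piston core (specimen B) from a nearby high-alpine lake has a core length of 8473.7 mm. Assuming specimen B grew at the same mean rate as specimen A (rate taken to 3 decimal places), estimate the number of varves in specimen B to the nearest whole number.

110048 varves

Specimen A: after corrections the count is 22240 − 16 + 11 = 22235 varves.
A: Extension rate ≈ 1710.5 / 22235 = 0.077 mm/year.
Specimen B: 8473.7 mm / 0.077 mm per year = 110048.05 years ≈ 110048 varves.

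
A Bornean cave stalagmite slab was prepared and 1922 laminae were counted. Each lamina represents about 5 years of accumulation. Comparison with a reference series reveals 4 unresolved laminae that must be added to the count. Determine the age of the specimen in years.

After corrections the count is 1922 + 4 = 1926 laminae.
Multiplying by 5 years per lamina: 1926 × 5 = 9630 years.

9630 years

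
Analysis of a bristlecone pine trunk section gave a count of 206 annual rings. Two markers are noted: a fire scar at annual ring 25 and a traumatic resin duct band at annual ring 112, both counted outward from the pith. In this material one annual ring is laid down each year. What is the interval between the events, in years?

87 years

Separation: 112 − 25 = 87 annual rings.
One annual ring per year makes the interval 87 years.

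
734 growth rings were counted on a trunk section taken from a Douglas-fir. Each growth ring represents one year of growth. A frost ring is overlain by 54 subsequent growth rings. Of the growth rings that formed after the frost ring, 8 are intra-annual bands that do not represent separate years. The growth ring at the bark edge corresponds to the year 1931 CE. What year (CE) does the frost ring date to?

54 growth rings post-date the frost ring.
54 − 8 false = 46 true growth rings after the frost ring.
The growth ring at the bark edge is 1931 CE, so the frost ring dates to 1931 − 46 = 1885 CE.

1885 CE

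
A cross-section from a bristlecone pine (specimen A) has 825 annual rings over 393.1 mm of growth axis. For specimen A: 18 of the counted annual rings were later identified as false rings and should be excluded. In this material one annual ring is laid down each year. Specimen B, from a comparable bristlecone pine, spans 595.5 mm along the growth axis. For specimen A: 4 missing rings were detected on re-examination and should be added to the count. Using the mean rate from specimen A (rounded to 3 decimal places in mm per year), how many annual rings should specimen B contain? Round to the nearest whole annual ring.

1228 annual rings

Specimen A: true annual ring count = 825 − 18 + 4 = 811.
A: 393.1 mm over 811 years gives 393.1 / 811 ≈ 0.485 mm per year.
B spans 595.5 / 0.485 = 1227.84 years ≈ 1228 annual rings.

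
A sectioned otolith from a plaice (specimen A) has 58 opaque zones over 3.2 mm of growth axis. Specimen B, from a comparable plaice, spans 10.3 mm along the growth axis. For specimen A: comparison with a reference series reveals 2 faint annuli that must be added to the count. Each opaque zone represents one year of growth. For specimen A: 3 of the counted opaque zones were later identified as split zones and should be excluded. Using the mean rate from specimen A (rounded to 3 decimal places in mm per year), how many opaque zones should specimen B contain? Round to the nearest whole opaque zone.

Specimen A: after corrections the count is 58 − 3 + 2 = 57 opaque zones.
A: 3.2 mm over 57 years gives 3.2 / 57 ≈ 0.056 mm/yr.
B spans 10.3 / 0.056 = 183.93 years ≈ 184 opaque zones.

184 opaque zones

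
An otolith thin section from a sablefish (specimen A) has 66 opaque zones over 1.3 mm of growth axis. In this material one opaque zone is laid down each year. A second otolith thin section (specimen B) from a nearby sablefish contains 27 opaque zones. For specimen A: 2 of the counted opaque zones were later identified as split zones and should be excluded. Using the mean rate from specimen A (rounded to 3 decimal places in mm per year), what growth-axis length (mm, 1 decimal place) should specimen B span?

Specimen A: correcting the raw count gives 66 − 2 = 64 true opaque zones.
A: 1.3 mm over 64 years gives 1.3 / 64 ≈ 0.020 mm/yr.
For B, 0.020 mm/year × 27 years = 0.5 mm.

0.5 mm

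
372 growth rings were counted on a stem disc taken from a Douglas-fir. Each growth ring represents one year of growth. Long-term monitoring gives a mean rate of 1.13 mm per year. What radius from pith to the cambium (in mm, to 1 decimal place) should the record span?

372 years of growth are recorded.
Predicted length = 1.13 mm/year × 372 years = 420.4 mm.

420.4 mm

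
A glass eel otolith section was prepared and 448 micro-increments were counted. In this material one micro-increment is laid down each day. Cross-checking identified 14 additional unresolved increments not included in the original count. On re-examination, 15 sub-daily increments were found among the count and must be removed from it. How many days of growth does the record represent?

447 d

True micro-increment count = 448 − 15 + 14 = 447.
With a one-to-one micro-increment periodicity this is 447 days.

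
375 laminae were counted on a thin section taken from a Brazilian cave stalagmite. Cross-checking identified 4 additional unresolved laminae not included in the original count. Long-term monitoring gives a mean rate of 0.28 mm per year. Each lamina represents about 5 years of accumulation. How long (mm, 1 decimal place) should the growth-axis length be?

530.6 mm

True lamina count = 375 + 4 = 379.
379 laminae at 5 years each span 379 × 5 = 1895 years.
1895 years at 0.28 mm/year gives 0.28 × 1895 = 530.6 mm.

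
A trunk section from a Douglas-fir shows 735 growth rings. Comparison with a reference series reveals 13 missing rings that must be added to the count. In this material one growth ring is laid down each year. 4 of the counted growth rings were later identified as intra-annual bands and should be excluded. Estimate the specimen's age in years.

True growth ring count = 735 − 4 + 13 = 744.
One growth ring per year makes the duration 744 years.

744 years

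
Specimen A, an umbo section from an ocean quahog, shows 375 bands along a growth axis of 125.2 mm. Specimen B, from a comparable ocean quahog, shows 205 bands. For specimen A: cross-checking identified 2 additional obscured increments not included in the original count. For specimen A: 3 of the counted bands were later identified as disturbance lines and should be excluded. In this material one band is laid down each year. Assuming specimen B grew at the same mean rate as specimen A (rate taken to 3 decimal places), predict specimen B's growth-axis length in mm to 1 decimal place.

68.7 mm

Specimen A: true band count = 375 − 3 + 2 = 374.
A: 125.2 mm over 374 years gives 125.2 / 374 ≈ 0.335 mm/yr.
B's length ≈ 0.335 × 205 = 68.7 mm.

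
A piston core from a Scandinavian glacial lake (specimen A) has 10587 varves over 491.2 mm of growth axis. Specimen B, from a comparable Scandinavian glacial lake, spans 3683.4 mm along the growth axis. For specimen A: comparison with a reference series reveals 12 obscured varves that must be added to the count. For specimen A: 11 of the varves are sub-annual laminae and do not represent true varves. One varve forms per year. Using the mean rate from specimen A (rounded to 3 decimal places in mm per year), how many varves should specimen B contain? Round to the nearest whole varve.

Specimen A: adjusted count: 10587 − 11 + 12 = 10588 varves.
A: Mean rate = 491.2 mm / 10588 years ≈ 0.046 mm per year.
Specimen B: 3683.4 mm / 0.046 mm per year = 80073.91 years ≈ 80074 varves.

80074 varves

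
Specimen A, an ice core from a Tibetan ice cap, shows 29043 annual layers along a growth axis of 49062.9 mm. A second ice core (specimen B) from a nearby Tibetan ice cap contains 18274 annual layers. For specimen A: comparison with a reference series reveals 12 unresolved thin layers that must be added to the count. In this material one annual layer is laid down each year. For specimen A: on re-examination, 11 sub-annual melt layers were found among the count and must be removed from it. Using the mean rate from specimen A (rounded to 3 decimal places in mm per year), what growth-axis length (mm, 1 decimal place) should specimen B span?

30864.8 mm

Specimen A: adjusted count: 29043 − 11 + 12 = 29044 annual layers.
A: 49062.9 mm over 29044 years gives 49062.9 / 29044 ≈ 1.689 mm per year.
For B, 1.689 mm/year × 18274 years = 30864.8 mm.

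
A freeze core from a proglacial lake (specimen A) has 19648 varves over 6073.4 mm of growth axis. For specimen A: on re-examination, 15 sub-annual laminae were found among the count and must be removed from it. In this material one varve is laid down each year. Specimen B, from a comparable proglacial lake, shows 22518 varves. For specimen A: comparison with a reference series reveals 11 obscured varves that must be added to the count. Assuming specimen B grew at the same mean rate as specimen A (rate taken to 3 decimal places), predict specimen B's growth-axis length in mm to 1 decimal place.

6958.1 mm

Specimen A: correcting the raw count gives 19648 − 15 + 11 = 19644 true varves.
A: 6073.4 mm over 19644 years gives 6073.4 / 19644 ≈ 0.309 mm/year.
Length of B = 0.309 × 22518 = 6958.1 mm.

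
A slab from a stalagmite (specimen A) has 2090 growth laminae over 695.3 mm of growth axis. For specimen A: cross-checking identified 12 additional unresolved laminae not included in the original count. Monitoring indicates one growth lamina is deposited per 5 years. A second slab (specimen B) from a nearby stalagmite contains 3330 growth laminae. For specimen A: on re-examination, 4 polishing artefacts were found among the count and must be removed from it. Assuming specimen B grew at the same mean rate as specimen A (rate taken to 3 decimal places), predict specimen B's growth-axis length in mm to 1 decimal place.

1098.9 mm

Specimen A: correcting the raw count gives 2090 − 4 + 12 = 2098 true growth laminae.
Specimen A: 2098 growth laminae at 5 years each span 2098 × 5 = 10490 years.
A: 695.3 mm over 10490 years gives 695.3 / 10490 ≈ 0.066 mm/year.
Specimen B: 3330 growth laminae at 5 years each span 3330 × 5 = 16650 years. B's length ≈ 0.066 × 16650 = 1098.9 mm.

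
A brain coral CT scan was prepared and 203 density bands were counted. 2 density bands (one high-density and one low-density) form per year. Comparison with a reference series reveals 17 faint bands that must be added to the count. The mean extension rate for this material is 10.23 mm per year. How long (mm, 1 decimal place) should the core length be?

1125.3 mm

After corrections the count is 203 + 17 = 220 density bands.
With 2 density bands per year, 220 / 2 = 110 years.
Predicted length = 10.23 mm/year × 110 years = 1125.3 mm.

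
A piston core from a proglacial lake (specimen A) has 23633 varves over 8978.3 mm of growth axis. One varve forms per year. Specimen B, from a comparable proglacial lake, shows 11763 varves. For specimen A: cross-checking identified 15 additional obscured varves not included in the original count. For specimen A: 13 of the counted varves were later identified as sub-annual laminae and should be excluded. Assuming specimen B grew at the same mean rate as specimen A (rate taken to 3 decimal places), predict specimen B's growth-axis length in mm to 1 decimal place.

4469.9 mm

Specimen A: true varve count = 23633 − 13 + 15 = 23635.
A: Extension rate ≈ 8978.3 / 23635 = 0.380 mm/yr.
For B, 0.380 mm/year × 11763 years = 4469.9 mm.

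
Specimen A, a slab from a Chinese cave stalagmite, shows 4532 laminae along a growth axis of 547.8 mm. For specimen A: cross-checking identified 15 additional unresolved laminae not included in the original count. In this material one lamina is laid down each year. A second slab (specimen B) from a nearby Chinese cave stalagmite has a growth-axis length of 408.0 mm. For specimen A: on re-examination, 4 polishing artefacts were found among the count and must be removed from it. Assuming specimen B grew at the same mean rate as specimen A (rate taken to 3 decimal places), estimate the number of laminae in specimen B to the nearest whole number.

Specimen A: true lamina count = 4532 − 4 + 15 = 4543.
A: Extension rate ≈ 547.8 / 4543 = 0.121 mm per year.
Specimen B: 408.0 mm / 0.121 mm per year = 3371.90 years ≈ 3372 laminae.

3372 laminae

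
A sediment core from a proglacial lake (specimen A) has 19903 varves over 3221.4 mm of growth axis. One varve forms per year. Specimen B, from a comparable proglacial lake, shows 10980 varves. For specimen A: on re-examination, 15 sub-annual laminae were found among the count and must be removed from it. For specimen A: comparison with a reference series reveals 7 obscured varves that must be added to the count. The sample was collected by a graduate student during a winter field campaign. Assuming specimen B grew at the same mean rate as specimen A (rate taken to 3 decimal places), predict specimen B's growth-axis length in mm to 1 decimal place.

1778.8 mm

Specimen A: after corrections the count is 19903 − 15 + 7 = 19895 varves.
A: Extension rate ≈ 3221.4 / 19895 = 0.162 mm/year.
For B, 0.162 mm/year × 10980 years = 1778.8 mm.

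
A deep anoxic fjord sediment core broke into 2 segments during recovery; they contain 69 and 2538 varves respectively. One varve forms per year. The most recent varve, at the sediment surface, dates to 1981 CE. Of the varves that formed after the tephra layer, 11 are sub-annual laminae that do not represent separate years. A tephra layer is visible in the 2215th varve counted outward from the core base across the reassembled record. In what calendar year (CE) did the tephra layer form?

Total varves = 69 + 2538 = 2607.
2607 − 2215 = 392 varves lie beyond the tephra layer toward the sediment surface.
Excluding 11 false varves: 392 − 11 = 381.
The varve at the sediment surface is 1981 CE, so the tephra layer dates to 1981 − 381 = 1600 CE.

1600 CE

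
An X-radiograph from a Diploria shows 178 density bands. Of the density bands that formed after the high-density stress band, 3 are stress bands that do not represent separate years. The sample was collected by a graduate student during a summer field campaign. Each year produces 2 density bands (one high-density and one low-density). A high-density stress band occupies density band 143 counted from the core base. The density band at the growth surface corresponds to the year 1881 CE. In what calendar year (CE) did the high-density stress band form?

1865 CE

178 − 143 = 35 density bands lie beyond the high-density stress band toward the growth surface.
Removing the 3 false density bands leaves 35 − 3 = 32 true density bands beyond the high-density stress band.
With 2 density bands per year, 32 / 2 = 16 years.
Counting back 16 years from 1881 CE places the high-density stress band in 1881 − 16 = 1865 CE.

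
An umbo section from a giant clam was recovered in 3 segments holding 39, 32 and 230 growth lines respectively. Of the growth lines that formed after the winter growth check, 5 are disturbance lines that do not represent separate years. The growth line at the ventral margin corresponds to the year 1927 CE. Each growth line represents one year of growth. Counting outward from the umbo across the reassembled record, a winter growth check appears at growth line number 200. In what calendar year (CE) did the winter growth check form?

Total growth lines = 39 + 32 + 230 = 301.
301 − 200 = 101 growth lines lie beyond the winter growth check toward the ventral margin.
Removing the 5 false growth lines leaves 101 − 5 = 96 true growth lines beyond the winter growth check.
Counting back 96 years from 1927 CE places the winter growth check in 1927 − 96 = 1831 CE.

1831 CE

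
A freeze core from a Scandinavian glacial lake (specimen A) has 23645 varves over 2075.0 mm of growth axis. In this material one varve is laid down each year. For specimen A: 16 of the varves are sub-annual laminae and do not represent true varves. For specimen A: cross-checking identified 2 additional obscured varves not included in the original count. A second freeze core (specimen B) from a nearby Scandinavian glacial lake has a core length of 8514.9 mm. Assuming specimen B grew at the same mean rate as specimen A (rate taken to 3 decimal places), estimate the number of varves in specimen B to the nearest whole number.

96760 varves

Specimen A: after corrections the count is 23645 − 16 + 2 = 23631 varves.
A: 2075.0 mm over 23631 years gives 2075.0 / 23631 ≈ 0.088 mm/yr.
Specimen B: 8514.9 mm / 0.088 mm per year = 96760.23 years ≈ 96760 varves.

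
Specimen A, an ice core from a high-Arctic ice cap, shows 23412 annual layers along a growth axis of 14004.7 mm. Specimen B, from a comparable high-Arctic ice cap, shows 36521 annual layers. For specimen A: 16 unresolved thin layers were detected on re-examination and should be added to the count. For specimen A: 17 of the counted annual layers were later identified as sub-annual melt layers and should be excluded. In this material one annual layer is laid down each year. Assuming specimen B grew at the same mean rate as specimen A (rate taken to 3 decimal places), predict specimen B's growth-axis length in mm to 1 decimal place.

Specimen A: correcting the raw count gives 23412 − 17 + 16 = 23411 true annual layers.
A: Extension rate ≈ 14004.7 / 23411 = 0.598 mm per year.
For B, 0.598 mm/year × 36521 years = 21839.6 mm.

21839.6 mm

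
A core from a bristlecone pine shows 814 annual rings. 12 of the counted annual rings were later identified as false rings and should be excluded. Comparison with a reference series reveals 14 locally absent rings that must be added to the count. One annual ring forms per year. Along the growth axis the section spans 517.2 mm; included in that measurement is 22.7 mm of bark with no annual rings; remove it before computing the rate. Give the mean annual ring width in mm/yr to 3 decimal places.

0.606 mm/yr

Adjusted count: 814 − 12 + 14 = 816 annual rings.
Net length = 517.2 − 22.7 = 494.5 mm.
Extension rate ≈ 494.5 / 816 = 0.606 mm/yr.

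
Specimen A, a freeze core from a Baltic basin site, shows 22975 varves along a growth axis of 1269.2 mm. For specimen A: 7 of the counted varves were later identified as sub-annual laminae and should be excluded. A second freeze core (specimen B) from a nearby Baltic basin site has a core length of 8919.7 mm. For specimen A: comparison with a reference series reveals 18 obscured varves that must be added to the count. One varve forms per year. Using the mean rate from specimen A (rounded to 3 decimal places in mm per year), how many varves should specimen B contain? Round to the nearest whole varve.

Specimen A: correcting the raw count gives 22975 − 7 + 18 = 22986 true varves.
A: Extension rate ≈ 1269.2 / 22986 = 0.055 mm/yr.
For B, 8919.7 / 0.055 = 162176.36 years ≈ 162176 varves.

162176 varves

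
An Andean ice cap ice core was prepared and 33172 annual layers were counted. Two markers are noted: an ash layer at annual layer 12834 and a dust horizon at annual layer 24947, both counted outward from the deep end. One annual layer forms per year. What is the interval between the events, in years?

12113 years

Separation: 24947 − 12834 = 12113 annual layers.
One annual layer per year makes the interval 12113 years.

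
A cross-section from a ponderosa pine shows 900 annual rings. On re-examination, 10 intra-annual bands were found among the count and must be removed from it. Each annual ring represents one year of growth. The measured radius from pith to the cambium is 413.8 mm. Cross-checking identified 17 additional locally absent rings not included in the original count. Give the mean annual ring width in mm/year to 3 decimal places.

True annual ring count = 900 − 10 + 17 = 907.
Mean rate = 413.8 mm / 907 years ≈ 0.456 mm/year.

0.456 mm/year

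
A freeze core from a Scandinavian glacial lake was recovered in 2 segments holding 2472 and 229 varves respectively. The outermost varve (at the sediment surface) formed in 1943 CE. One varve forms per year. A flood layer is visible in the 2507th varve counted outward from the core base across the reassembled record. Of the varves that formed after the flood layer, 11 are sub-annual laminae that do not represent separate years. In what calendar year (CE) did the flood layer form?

1760 CE

Total varves = 2472 + 229 = 2701.
The flood layer sits at varve 2507 from the core base, so 2701 − 2507 = 194 varves formed after it.
194 − 11 false = 183 true varves after the flood layer.
1943 − 183 = 1760 CE.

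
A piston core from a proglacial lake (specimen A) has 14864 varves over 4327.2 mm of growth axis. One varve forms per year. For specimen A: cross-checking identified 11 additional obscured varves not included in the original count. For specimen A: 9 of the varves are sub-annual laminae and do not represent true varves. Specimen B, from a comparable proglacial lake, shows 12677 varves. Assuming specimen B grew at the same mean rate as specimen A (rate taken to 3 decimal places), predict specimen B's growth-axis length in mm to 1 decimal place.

3689.0 mm

Specimen A: after corrections the count is 14864 − 9 + 11 = 14866 varves.
A: Extension rate ≈ 4327.2 / 14866 = 0.291 mm/year.
B's length ≈ 0.291 × 12677 = 3689.0 mm.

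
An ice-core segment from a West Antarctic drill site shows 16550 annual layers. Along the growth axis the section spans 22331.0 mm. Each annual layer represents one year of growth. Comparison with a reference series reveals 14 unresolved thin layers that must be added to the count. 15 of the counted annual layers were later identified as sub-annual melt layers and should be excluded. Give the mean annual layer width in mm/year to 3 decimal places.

1.349 mm/year

Correcting the raw count gives 16550 − 15 + 14 = 16549 true annual layers.
Extension rate ≈ 22331.0 / 16549 = 1.349 mm/year.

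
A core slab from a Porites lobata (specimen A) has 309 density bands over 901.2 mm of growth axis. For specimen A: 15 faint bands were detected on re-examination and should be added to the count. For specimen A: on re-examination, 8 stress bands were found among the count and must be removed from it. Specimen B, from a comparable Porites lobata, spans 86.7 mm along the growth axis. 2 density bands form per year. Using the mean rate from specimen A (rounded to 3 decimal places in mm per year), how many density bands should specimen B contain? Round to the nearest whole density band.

30 density bands

Specimen A: true density band count = 309 − 8 + 15 = 316.
Specimen A: 316 density bands at 2 per year is 316 / 2 = 158 years.
A: Extension rate ≈ 901.2 / 158 = 5.704 mm/year.
B spans 86.7 / 5.704 = 15.20 years; at 2 density bands per year that is 15.20 × 2 ≈ 30 density bands.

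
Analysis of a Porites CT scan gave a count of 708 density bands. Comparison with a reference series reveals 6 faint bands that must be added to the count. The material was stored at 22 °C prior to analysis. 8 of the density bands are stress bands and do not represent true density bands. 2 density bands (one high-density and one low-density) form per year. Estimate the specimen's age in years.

353 years

Adjusted count: 708 − 8 + 6 = 706 density bands.
706 density bands at 2 per year is 706 / 2 = 353 years.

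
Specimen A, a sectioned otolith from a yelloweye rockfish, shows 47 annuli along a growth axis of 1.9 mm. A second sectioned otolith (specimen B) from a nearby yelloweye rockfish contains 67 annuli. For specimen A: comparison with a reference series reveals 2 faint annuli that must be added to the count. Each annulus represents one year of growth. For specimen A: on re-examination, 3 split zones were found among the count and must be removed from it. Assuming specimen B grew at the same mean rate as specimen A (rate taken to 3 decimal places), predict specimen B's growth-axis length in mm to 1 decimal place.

Specimen A: true annulus count = 47 − 3 + 2 = 46.
A: 1.9 mm over 46 years gives 1.9 / 46 ≈ 0.041 mm/year.
B's length ≈ 0.041 × 67 = 2.7 mm.

2.7 mm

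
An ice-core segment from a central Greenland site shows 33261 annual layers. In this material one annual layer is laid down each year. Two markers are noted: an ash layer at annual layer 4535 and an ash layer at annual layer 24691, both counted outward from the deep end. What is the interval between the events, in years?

24691 − 4535 = 20156 annual layers lie between the two events.
That is 20156 years at one annual layer per year.

20156 years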